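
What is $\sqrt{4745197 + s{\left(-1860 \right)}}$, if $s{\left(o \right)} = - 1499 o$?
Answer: $\sqrt{7533337} \approx 2744.7$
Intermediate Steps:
$\sqrt{4745197 + s{\left(-1860 \right)}} = \sqrt{4745197 - -2788140} = \sqrt{4745197 + 2788140} = \sqrt{7533337}$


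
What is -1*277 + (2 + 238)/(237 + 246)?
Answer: -44517/161 ≈ -276.50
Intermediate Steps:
-1*277 + (2 + 238)/(237 + 246) = -277 + 240/483 = -277 + 240*(1/483) = -277 + 80/161 = -44517/161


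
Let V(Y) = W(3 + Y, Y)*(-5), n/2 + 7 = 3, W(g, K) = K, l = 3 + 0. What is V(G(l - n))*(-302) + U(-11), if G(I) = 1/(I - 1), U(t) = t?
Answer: 140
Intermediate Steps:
l = 3
n = -8 (n = -14 + 2*3 = -14 + 6 = -8)
G(I) = 1/(-1 + I)
V(Y) = -5*Y (V(Y) = Y*(-5) = -5*Y)
V(G(l - n))*(-302) + U(-11) = -5/(-1 + (3 - 1*(-8)))*(-302) - 11 = -5/(-1 + (3 + 8))*(-302) - 11 = -5/(-1 + 11)*(-302) - 11 = -5/10*(-302) - 11 = -5*⅒*(-302) - 11 = -½*(-302) - 11 = 151 - 11 = 140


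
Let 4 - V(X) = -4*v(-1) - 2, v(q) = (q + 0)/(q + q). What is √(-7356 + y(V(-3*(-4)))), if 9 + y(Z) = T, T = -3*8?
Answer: 3*I*√821 ≈ 85.959*I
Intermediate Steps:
v(q) = ½ (v(q) = q/((2*q)) = q*(1/(2*q)) = ½)
T = -24
V(X) = 8 (V(X) = 4 - (-4*½ - 2) = 4 - (-2 - 2) = 4 - 1*(-4) = 4 + 4 = 8)
y(Z) = -33 (y(Z) = -9 - 24 = -33)
√(-7356 + y(V(-3*(-4)))) = √(-7356 - 33) = √(-7389) = 3*I*√821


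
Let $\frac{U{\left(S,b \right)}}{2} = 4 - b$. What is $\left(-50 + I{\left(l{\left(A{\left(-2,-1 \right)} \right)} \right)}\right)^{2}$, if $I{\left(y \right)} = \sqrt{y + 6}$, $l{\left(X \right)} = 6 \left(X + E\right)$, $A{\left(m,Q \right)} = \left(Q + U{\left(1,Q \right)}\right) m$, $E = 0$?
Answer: $\left(50 - i \sqrt{102}\right)^{2} \approx 2398.0 - 1010.0 i$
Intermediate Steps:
$U{\left(S,b \right)} = 8 - 2 b$ ($U{\left(S,b \right)} = 2 \left(4 - b\right) = 8 - 2 b$)
$A{\left(m,Q \right)} = m \left(8 - Q\right)$ ($A{\left(m,Q \right)} = \left(Q - \left(-8 + 2 Q\right)\right) m = \left(8 - Q\right) m = m \left(8 - Q\right)$)
$l{\left(X \right)} = 6 X$ ($l{\left(X \right)} = 6 \left(X + 0\right) = 6 X$)
$I{\left(y \right)} = \sqrt{6 + y}$
$\left(-50 + I{\left(l{\left(A{\left(-2,-1 \right)} \right)} \right)}\right)^{2} = \left(-50 + \sqrt{6 + 6 \left(- 2 \left(8 - -1\right)\right)}\right)^{2} = \left(-50 + \sqrt{6 + 6 \left(- 2 \left(8 + 1\right)\right)}\right)^{2} = \left(-50 + \sqrt{6 + 6 \left(\left(-2\right) 9\right)}\right)^{2} = \left(-50 + \sqrt{6 + 6 \left(-18\right)}\right)^{2} = \left(-50 + \sqrt{6 - 108}\right)^{2} = \left(-50 + \sqrt{-102}\right)^{2} = \left(-50 + i \sqrt{102}\right)^{2}$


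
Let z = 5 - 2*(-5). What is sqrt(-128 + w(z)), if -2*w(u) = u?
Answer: I*sqrt(542)/2 ≈ 11.64*I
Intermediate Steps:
z = 15 (z = 5 + 10 = 15)
w(u) = -u/2
sqrt(-128 + w(z)) = sqrt(-128 - 1/2*15) = sqrt(-128 - 15/2) = sqrt(-271/2) = I*sqrt(542)/2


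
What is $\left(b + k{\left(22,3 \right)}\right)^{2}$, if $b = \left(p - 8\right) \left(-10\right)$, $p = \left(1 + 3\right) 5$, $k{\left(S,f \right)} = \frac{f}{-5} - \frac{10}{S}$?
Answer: $\frac{44328964}{3025} \approx 14654.0$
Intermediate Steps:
$k{\left(S,f \right)} = - \frac{10}{S} - \frac{f}{5}$ ($k{\left(S,f \right)} = f \left(- \frac{1}{5}\right) - \frac{10}{S} = - \frac{f}{5} - \frac{10}{S} = - \frac{10}{S} - \frac{f}{5}$)
$p = 20$ ($p = 4 \cdot 5 = 20$)
$b = -120$ ($b = \left(20 - 8\right) \left(-10\right) = 12 \left(-10\right) = -120$)
$\left(b + k{\left(22,3 \right)}\right)^{2} = \left(-120 - \left(\frac{3}{5} + \frac{10}{22}\right)\right)^{2} = \left(-120 - \frac{58}{55}\right)^{2} = \left(- \frac{6658}{55}\right)^{2} = \frac{44328964}{3025}$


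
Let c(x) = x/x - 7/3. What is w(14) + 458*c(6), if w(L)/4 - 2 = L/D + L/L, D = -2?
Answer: -1880/3 ≈ -626.67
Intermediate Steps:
c(x) = -4/3 (c(x) = 1 - 7*⅓ = 1 - 7/3 = -4/3)
w(L) = 12 - 2*L (w(L) = 8 + 4*(L/(-2) + L/L) = 8 + 4*(L*(-½) + 1) = 8 + 4*(-L/2 + 1) = 8 + 4*(1 - L/2) = 8 + (4 - 2*L) = 12 - 2*L)
w(14) + 458*c(6) = (12 - 2*14) + 458*(-4/3) = (12 - 28) - 1832/3 = -16 - 1832/3 = -1880/3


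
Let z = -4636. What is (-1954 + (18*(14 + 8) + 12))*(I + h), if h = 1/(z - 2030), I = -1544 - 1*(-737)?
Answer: 4158324899/3333 ≈ 1.2476e+6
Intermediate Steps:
I = -807 (I = -1544 + 737 = -807)
h = -1/6666 (h = 1/(-4636 - 2030) = 1/(-6666) = -1/6666 ≈ -0.00015002)
(-1954 + (18*(14 + 8) + 12))*(I + h) = (-1954 + (18*(14 + 8) + 12))*(-807 - 1/6666) = (-1954 + (18*22 + 12))*(-5379463/6666) = (-1954 + (396 + 12))*(-5379463/6666) = (-1954 + 408)*(-5379463/6666) = -1546*(-5379463/6666) = 4158324899/3333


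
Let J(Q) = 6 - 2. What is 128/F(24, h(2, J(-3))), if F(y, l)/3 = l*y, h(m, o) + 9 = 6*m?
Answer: 16/27 ≈ 0.59259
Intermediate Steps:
J(Q) = 4
h(m, o) = -9 + 6*m
F(y, l) = 3*l*y (F(y, l) = 3*(l*y) = 3*l*y)
128/F(24, h(2, J(-3))) = 128/((3*(-9 + 6*2)*24)) = 128/((3*(-9 + 12)*24)) = 128/((3*3*24)) = 128/216 = 128*(1/216) = 16/27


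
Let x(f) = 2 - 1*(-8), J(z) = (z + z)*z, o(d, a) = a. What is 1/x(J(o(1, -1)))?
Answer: ⅒ ≈ 0.10000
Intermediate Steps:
J(z) = 2*z² (J(z) = (2*z)*z = 2*z²)
x(f) = 10 (x(f) = 2 + 8 = 10)
1/x(J(o(1, -1))) = 1/10 = ⅒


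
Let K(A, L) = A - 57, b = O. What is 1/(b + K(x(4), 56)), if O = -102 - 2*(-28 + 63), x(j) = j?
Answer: -1/225 ≈ -0.0044444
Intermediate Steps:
O = -172 (O = -102 - 2*35 = -102 - 70 = -172)
b = -172
K(A, L) = -57 + A
1/(b + K(x(4), 56)) = 1/(-172 + (-57 + 4)) = 1/(-172 - 53) = 1/(-225) = -1/225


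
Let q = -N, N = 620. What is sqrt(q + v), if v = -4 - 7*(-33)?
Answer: I*sqrt(393) ≈ 19.824*I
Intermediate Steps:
v = 227 (v = -4 + 231 = 227)
q = -620 (q = -1*620 = -620)
sqrt(q + v) = sqrt(-620 + 227) = sqrt(-393) = I*sqrt(393)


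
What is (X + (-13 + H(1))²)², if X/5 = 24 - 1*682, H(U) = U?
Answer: 9897316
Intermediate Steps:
X = -3290 (X = 5*(24 - 1*682) = 5*(24 - 682) = 5*(-658) = -3290)
(X + (-13 + H(1))²)² = (-3290 + (-13 + 1)²)² = (-3290 + (-12)²)² = (-3290 + 144)² = (-3146)² = 9897316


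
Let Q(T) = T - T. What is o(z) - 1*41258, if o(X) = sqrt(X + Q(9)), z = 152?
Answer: -41258 + 2*sqrt(38) ≈ -41246.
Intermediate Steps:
Q(T) = 0
o(X) = sqrt(X) (o(X) = sqrt(X + 0) = sqrt(X))
o(z) - 1*41258 = sqrt(152) - 1*41258 = 2*sqrt(38) - 41258 = -41258 + 2*sqrt(38)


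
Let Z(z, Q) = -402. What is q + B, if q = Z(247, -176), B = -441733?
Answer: -442135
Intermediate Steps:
q = -402
q + B = -402 - 441733 = -442135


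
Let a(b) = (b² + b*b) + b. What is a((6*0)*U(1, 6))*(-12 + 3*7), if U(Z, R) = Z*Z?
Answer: 0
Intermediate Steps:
U(Z, R) = Z²
a(b) = b + 2*b² (a(b) = (b² + b²) + b = 2*b² + b = b + 2*b²)
a((6*0)*U(1, 6))*(-12 + 3*7) = (((6*0)*1²)*(1 + 2*((6*0)*1²)))*(-12 + 3*7) = ((0*1)*(1 + 2*(0*1)))*(-12 + 21) = (0*(1 + 2*0))*9 = (0*(1 + 0))*9 = (0*1)*9 = 0*9 = 0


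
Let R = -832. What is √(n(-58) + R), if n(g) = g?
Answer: I*√890 ≈ 29.833*I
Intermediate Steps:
√(n(-58) + R) = √(-58 - 832) = √(-890) = I*√890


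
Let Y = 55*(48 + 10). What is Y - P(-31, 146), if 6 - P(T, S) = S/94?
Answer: 149721/47 ≈ 3185.6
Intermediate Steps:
P(T, S) = 6 - S/94
Y = 3190 (Y = 55*58 = 3190)
Y - P(-31, 146) = 3190 - (6 - 1/94*146) = 3190 - (6 - 73/47) = 3190 - 1*209/47 = 3190 - 209/47 = 149721/47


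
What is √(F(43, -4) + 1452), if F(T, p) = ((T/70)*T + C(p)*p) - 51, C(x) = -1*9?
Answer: √7170730/70 ≈ 38.255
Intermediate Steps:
C(x) = -9
F(T, p) = -51 - 9*p + T²/70 (F(T, p) = ((T/70)*T - 9*p) - 51 = (T²/70 - 9*p) - 51 = (-9*p + T²/70) - 51 = -51 - 9*p + T²/70)
√(F(43, -4) + 1452) = √((-51 - 9*(-4) + (1/70)*43²) + 1452) = √((-51 + 36 + (1/70)*1849) + 1452) = √((-51 + 36 + 1849/70) + 1452) = √(799/70 + 1452) = √(102439/70) = √7170730/70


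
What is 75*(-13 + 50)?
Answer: 2775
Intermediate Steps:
75*(-13 + 50) = 75*37 = 2775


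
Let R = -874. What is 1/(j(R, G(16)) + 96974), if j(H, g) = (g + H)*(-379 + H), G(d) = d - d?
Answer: 1/1192096 ≈ 8.3886e-7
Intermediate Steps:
G(d) = 0
j(H, g) = (-379 + H)*(H + g) (j(H, g) = (H + g)*(-379 + H) = (-379 + H)*(H + g))
1/(j(R, G(16)) + 96974) = 1/(((-874)**2 - 379*(-874) - 379*0 - 874*0) + 96974) = 1/((763876 + 331246 + 0 + 0) + 96974) = 1/(1095122 + 96974) = 1/1192096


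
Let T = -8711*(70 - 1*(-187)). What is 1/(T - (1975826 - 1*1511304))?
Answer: -1/2703249 ≈ -3.6993e-7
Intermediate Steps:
T = -2238727 (T = -8711*(70 + 187) = -8711*257 = -2238727)
1/(T - (1975826 - 1*1511304)) = 1/(-2238727 - (1975826 - 1*1511304)) = 1/(-2238727 - (1975826 - 1511304)) = 1/(-2238727 - 1*464522) = 1/(-2238727 - 464522) = 1/(-2703249) = -1/2703249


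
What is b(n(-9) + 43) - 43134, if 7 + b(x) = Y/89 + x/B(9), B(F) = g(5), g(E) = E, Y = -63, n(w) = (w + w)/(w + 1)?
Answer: -76776131/1780 ≈ -43133.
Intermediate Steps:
n(w) = 2*w/(1 + w) (n(w) = (2*w)/(1 + w) = 2*w/(1 + w))
B(F) = 5
b(x) = -686/89 + x/5 (b(x) = -7 + (-63/89 + x/5) = -686/89 + x/5)
b(n(-9) + 43) - 43134 = (-686/89 + (2*(-9)/(1 - 9) + 43)/5) - 43134 = (-686/89 + (2*(-9)/(-8) + 43)/5) - 43134 = (-686/89 + (2*(-9)*(-1/8) + 43)/5) - 43134 = (-686/89 + (9/4 + 43)/5) - 43134 = (-686/89 + (1/5)*(181/4)) - 43134 = (-686/89 + 181/20) - 43134 = 2389/1780 - 43134 = -76776131/1780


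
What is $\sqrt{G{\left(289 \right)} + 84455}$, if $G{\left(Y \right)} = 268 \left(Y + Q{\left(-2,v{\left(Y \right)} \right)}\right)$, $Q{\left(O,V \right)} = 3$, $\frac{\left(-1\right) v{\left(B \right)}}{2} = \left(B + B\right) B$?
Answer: $3 \sqrt{18079} \approx 403.37$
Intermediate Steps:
$v{\left(B \right)} = - 4 B^{2}$ ($v{\left(B \right)} = - 2 \left(B + B\right) B = - 2 \cdot 2 B B = - 2 \cdot 2 B^{2} = - 4 B^{2}$)
$G{\left(Y \right)} = 804 + 268 Y$ ($G{\left(Y \right)} = 268 \left(Y + 3\right) = 268 \left(3 + Y\right) = 804 + 268 Y$)
$\sqrt{G{\left(289 \right)} + 84455} = \sqrt{\left(804 + 268 \cdot 289\right) + 84455} = \sqrt{\left(804 + 77452\right) + 84455} = \sqrt{78256 + 84455} = \sqrt{162711} = 3 \sqrt{18079}$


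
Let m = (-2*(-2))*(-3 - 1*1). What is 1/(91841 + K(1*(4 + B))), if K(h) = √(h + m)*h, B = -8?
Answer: 91841/8434769601 + 8*I*√5/8434769601 ≈ 1.0888e-5 + 2.1208e-9*I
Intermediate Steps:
m = -16 (m = 4*(-3 - 1) = 4*(-4) = -16)
K(h) = h*√(-16 + h) (K(h) = √(h - 16)*h = √(-16 + h)*h = h*√(-16 + h))
1/(91841 + K(1*(4 + B))) = 1/(91841 + (1*(4 - 8))*√(-16 + 1*(4 - 8))) = 1/(91841 + (1*(-4))*√(-16 + 1*(-4))) = 1/(91841 - 4*√(-16 - 4)) = 1/(91841 - 8*I*√5)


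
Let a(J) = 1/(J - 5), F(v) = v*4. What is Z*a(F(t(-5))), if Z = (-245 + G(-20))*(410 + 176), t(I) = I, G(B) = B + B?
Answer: 33402/5 ≈ 6680.4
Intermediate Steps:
G(B) = 2*B
F(v) = 4*v
Z = -167010 (Z = (-245 + 2*(-20))*(410 + 176) = (-245 - 40)*586 = -285*586 = -167010)
a(J) = 1/(-5 + J)
Z*a(F(t(-5))) = -167010/(-5 + 4*(-5)) = -167010/(-5 - 20) = -167010/(-25) = -167010*(-1/25) = 33402/5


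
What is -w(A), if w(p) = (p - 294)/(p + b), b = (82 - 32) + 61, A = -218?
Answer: -512/107 ≈ -4.7850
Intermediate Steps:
b = 111 (b = 50 + 61 = 111)
w(p) = (-294 + p)/(111 + p) (w(p) = (p - 294)/(p + 111) = (-294 + p)/(111 + p))
-w(A) = -(-294 - 218)/(111 - 218) = -(-512)/(-107) = -(-1)*(-512)/107 = -1*512/107 = -512/107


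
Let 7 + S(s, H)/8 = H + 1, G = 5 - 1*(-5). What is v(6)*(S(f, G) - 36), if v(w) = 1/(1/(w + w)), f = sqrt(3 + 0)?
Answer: -48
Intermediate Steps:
f = sqrt(3) ≈ 1.7320
G = 10 (G = 5 + 5 = 10)
S(s, H) = -48 + 8*H (S(s, H) = -56 + 8*(H + 1) = -56 + 8*(1 + H) = -56 + (8 + 8*H) = -48 + 8*H)
v(w) = 2*w (v(w) = 1/(1/(2*w)) = 2*w)
v(6)*(S(f, G) - 36) = (2*6)*((-48 + 8*10) - 36) = 12*((-48 + 80) - 36) = 12*(32 - 36) = 12*(-4) = -48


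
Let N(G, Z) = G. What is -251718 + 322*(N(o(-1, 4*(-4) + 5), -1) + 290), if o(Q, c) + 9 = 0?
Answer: -161236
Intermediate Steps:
o(Q, c) = -9 (o(Q, c) = -9 + 0 = -9)
-251718 + 322*(N(o(-1, 4*(-4) + 5), -1) + 290) = -251718 + 322*(-9 + 290) = -251718 + 322*281 = -251718 + 90482 = -161236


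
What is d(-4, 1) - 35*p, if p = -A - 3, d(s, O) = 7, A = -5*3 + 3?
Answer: -308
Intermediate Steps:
A = -12 (A = -15 + 3 = -12)
p = 9 (p = -1*(-12) - 3 = 12 - 3 = 9)
d(-4, 1) - 35*p = 7 - 35*9 = 7 - 315 = -308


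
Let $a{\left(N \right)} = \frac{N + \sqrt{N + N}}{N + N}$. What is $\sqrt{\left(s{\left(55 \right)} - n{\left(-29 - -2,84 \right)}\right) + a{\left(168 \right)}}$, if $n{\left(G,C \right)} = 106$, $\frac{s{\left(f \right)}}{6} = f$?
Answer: $\frac{\sqrt{396018 + 21 \sqrt{21}}}{42} \approx 14.985$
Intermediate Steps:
$s{\left(f \right)} = 6 f$
$a{\left(N \right)} = \frac{N + \sqrt{2} \sqrt{N}}{2 N}$ ($a{\left(N \right)} = \frac{N + \sqrt{2 N}}{2 N} = \left(N + \sqrt{2} \sqrt{N}\right) \frac{1}{2 N} = \frac{N + \sqrt{2} \sqrt{N}}{2 N}$)
$\sqrt{\left(s{\left(55 \right)} - n{\left(-29 - -2,84 \right)}\right) + a{\left(168 \right)}} = \sqrt{\left(6 \cdot 55 - 106\right) + \left(\frac{1}{2} + \frac{\sqrt{2}}{2 \cdot 2 \sqrt{42}}\right)} = \sqrt{\left(330 - 106\right) + \left(\frac{1}{2} + \frac{\sqrt{2} \frac{\sqrt{42}}{84}}{2}\right)} = \sqrt{224 + \left(\frac{1}{2} + \frac{\sqrt{21}}{84}\right)} = \sqrt{\frac{449}{2} + \frac{\sqrt{21}}{84}}$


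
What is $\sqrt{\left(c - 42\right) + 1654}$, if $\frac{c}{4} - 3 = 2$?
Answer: $4 \sqrt{102} \approx 40.398$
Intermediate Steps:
$c = 20$ ($c = 12 + 4 \cdot 2 = 12 + 8 = 20$)
$\sqrt{\left(c - 42\right) + 1654} = \sqrt{\left(20 - 42\right) + 1654} = \sqrt{-22 + 1654} = \sqrt{1632} = 4 \sqrt{102}$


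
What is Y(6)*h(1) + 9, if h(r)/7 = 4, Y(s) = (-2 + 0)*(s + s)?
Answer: -663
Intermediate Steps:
Y(s) = -4*s
h(r) = 28 (h(r) = 7*4 = 28)
Y(6)*h(1) + 9 = -4*6*28 + 9 = -24*28 + 9 = -672 + 9 = -663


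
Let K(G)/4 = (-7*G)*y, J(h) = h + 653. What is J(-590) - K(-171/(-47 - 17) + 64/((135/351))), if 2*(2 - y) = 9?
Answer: -376705/32 ≈ -11772.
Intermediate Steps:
y = -5/2 (y = 2 - 1/2*9 = 2 - 9/2 = -5/2 ≈ -2.5000)
J(h) = 653 + h
K(G) = 70*G (K(G) = 4*(-7*G*(-5/2)) = 4*(35*G/2) = 70*G)
J(-590) - K(-171/(-47 - 17) + 64/((135/351))) = (653 - 590) - 70*(-171/(-47 - 17) + 64/((135/351))) = 63 - 70*(-171/(-64) + 64/((135*(1/351)))) = 63 - 70*(-171*(-1/64) + 64/(5/13)) = 63 - 70*(171/64 + 64*(13/5)) = 63 - 70*(171/64 + 832/5) = 63 - 70*54103/320 = 63 - 1*378721/32 = 63 - 378721/32 = -376705/32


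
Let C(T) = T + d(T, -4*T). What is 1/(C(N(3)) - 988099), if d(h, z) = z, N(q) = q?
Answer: -1/988108 ≈ -1.0120e-6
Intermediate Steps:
C(T) = -3*T (C(T) = T - 4*T = -3*T)
1/(C(N(3)) - 988099) = 1/(-3*3 - 988099) = 1/(-9 - 988099) = 1/(-988108) = -1/988108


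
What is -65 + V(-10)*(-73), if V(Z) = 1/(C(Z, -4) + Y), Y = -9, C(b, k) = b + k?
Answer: -1422/23 ≈ -61.826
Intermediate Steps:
V(Z) = 1/(-13 + Z) (V(Z) = 1/((Z - 4) - 9) = 1/((-4 + Z) - 9) = 1/(-13 + Z))
-65 + V(-10)*(-73) = -65 - 73/(-13 - 10) = -65 - 73/(-23) = -65 - 1/23*(-73) = -65 + 73/23 = -1422/23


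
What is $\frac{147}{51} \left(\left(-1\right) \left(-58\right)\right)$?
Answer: $\frac{2842}{17} \approx 167.18$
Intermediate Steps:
$\frac{147}{51} \left(\left(-1\right) \left(-58\right)\right) = 147 \cdot \frac{1}{51} \cdot 58 = \frac{49}{17} \cdot 58 = \frac{2842}{17}$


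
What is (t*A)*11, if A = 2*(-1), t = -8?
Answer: 176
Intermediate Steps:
A = -2
(t*A)*11 = -8*(-2)*11 = 16*11 = 176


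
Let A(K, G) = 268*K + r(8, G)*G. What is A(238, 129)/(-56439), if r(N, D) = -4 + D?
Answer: -79909/56439 ≈ -1.4158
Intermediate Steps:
A(K, G) = 268*K + G*(-4 + G) (A(K, G) = 268*K + (-4 + G)*G = 268*K + G*(-4 + G))
A(238, 129)/(-56439) = (268*238 + 129*(-4 + 129))/(-56439) = (63784 + 129*125)*(-1/56439) = (63784 + 16125)*(-1/56439) = 79909*(-1/56439) = -79909/56439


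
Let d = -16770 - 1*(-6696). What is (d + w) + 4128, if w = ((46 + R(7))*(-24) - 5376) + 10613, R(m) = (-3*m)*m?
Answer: 1715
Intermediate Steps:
R(m) = -3*m²
d = -10074 (d = -16770 + 6696 = -10074)
w = 7661 (w = ((46 - 3*7²)*(-24) - 5376) + 10613 = ((46 - 3*49)*(-24) - 5376) + 10613 = ((46 - 147)*(-24) - 5376) + 10613 = (-101*(-24) - 5376) + 10613 = (2424 - 5376) + 10613 = -2952 + 10613 = 7661)
(d + w) + 4128 = (-10074 + 7661) + 4128 = -2413 + 4128 = 1715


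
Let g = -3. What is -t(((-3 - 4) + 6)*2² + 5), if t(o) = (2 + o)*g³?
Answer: 81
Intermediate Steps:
t(o) = -54 - 27*o (t(o) = (2 + o)*(-3)³ = (2 + o)*(-27) = -54 - 27*o)
-t(((-3 - 4) + 6)*2² + 5) = -(-54 - 27*(((-3 - 4) + 6)*2² + 5)) = -(-54 - 27*((-7 + 6)*4 + 5)) = -(-54 - 27*(-1*4 + 5)) = -(-54 - 27*(-4 + 5)) = -(-54 - 27*1) = -(-54 - 27) = -1*(-81) = 81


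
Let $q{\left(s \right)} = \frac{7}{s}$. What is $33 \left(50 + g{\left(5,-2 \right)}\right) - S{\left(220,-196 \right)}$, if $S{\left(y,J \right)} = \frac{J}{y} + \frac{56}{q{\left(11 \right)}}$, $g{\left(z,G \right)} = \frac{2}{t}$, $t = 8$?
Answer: $\frac{345651}{220} \approx 1571.1$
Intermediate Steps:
$g{\left(z,G \right)} = \frac{1}{4}$ ($g{\left(z,G \right)} = \frac{2}{8} = 2 \cdot \frac{1}{8} = \frac{1}{4}$)
$S{\left(y,J \right)} = 88 + \frac{J}{y}$ ($S{\left(y,J \right)} = \frac{J}{y} + \frac{56}{7 \cdot \frac{1}{11}} = \frac{J}{y} + \frac{56}{\frac{7}{11}} = \frac{J}{y} + 56 \cdot \frac{11}{7} = \frac{J}{y} + 88 = 88 + \frac{J}{y}$)
$33 \left(50 + g{\left(5,-2 \right)}\right) - S{\left(220,-196 \right)} = 33 \left(50 + \frac{1}{4}\right) - \left(88 - \frac{196}{220}\right) = 33 \cdot \frac{201}{4} - \left(88 - \frac{49}{55}\right) = \frac{6633}{4} - \left(88 - \frac{49}{55}\right) = \frac{6633}{4} - \frac{4791}{55} = \frac{345651}{220}$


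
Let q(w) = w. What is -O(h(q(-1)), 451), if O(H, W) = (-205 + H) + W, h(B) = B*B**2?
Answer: -245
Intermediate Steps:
h(B) = B**3
O(H, W) = -205 + H + W
-O(h(q(-1)), 451) = -(-205 + (-1)**3 + 451) = -(-205 - 1 + 451) = -1*245 = -245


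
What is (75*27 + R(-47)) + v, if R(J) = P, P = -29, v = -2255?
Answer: -259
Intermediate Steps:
R(J) = -29
(75*27 + R(-47)) + v = (75*27 - 29) - 2255 = (2025 - 29) - 2255 = 1996 - 2255 = -259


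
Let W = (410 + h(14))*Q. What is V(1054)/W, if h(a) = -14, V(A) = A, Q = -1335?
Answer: -527/264330 ≈ -0.0019937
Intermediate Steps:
W = -528660 (W = (410 - 14)*(-1335) = 396*(-1335) = -528660)
V(1054)/W = 1054/(-528660) = 1054*(-1/528660) = -527/264330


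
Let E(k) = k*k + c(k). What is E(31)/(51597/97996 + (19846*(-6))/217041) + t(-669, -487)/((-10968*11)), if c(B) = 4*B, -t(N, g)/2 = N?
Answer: -154677658432497439/3152312519884 ≈ -49068.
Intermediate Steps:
t(N, g) = -2*N
E(k) = k² + 4*k (E(k) = k*k + 4*k = k² + 4*k)
E(31)/(51597/97996 + (19846*(-6))/217041) + t(-669, -487)/((-10968*11)) = (31*(4 + 31))/(51597/97996 + (19846*(-6))/217041) + (-2*(-669))/((-10968*11)) = (31*35)/(51597*(1/97996) - 119076*1/217041) + 1338/(-120648) = 1085/(51597/97996 - 39692/72347) + 1338*(-1/120648) = 1085/(-156769073/7089716612) - 223/20108 = 1085*(-7089716612/156769073) - 223/20108 = -7692342524020/156769073 - 223/20108 = -154677658432497439/3152312519884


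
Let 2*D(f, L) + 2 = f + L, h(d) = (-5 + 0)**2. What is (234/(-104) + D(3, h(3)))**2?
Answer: 1849/16 ≈ 115.56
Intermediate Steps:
h(d) = 25 (h(d) = (-5)**2 = 25)
D(f, L) = -1 + L/2 + f/2 (D(f, L) = -1 + (f + L)/2 = -1 + (L + f)/2 = -1 + (L/2 + f/2) = -1 + L/2 + f/2)
(234/(-104) + D(3, h(3)))**2 = (234/(-104) + (-1 + (1/2)*25 + (1/2)*3))**2 = (234*(-1/104) + (-1 + 25/2 + 3/2))**2 = (-9/4 + 13)**2 = (43/4)**2 = 1849/16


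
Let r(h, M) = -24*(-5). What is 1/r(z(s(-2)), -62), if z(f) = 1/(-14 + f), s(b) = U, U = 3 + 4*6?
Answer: 1/120 ≈ 0.0083333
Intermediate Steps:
U = 27 (U = 3 + 24 = 27)
s(b) = 27
r(h, M) = 120
1/r(z(s(-2)), -62) = 1/120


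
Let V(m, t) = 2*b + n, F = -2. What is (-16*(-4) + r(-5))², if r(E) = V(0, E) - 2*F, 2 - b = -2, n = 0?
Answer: 5776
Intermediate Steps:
b = 4 (b = 2 - 1*(-2) = 2 + 2 = 4)
V(m, t) = 8 (V(m, t) = 2*4 + 0 = 8 + 0 = 8)
r(E) = 12 (r(E) = 8 - 2*(-2) = 8 + 4 = 12)
(-16*(-4) + r(-5))² = (-16*(-4) + 12)² = (64 + 12)² = 76² = 5776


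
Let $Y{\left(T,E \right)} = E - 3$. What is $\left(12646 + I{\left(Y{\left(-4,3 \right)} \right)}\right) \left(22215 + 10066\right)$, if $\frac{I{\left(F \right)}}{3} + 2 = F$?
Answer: $408031840$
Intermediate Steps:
$Y{\left(T,E \right)} = -3 + E$ ($Y{\left(T,E \right)} = E - 3 = -3 + E$)
$I{\left(F \right)} = -6 + 3 F$
$\left(12646 + I{\left(Y{\left(-4,3 \right)} \right)}\right) \left(22215 + 10066\right) = \left(12646 - \left(6 - 3 \left(-3 + 3\right)\right)\right) \left(22215 + 10066\right) = \left(12646 + \left(-6 + 3 \cdot 0\right)\right) 32281 = \left(12646 + \left(-6 + 0\right)\right) 32281 = \left(12646 - 6\right) 32281 = 12640 \cdot 32281 = 408031840$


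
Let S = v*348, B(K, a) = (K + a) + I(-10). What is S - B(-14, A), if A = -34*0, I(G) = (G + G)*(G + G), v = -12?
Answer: -4562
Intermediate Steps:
I(G) = 4*G² (I(G) = (2*G)*(2*G) = 4*G²)
A = 0
B(K, a) = 400 + K + a (B(K, a) = (K + a) + 4*(-10)² = (K + a) + 4*100 = (K + a) + 400 = 400 + K + a)
S = -4176 (S = -12*348 = -4176)
S - B(-14, A) = -4176 - (400 - 14 + 0) = -4176 - 1*386 = -4176 - 386 = -4562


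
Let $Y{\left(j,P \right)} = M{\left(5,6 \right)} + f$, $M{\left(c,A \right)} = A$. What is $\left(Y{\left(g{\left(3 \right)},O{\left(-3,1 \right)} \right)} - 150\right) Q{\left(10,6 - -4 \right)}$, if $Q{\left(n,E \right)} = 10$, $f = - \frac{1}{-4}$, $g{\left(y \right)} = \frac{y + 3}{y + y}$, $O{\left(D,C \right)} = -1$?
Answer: $- \frac{2875}{2} \approx -1437.5$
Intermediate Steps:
$g{\left(y \right)} = \frac{3 + y}{2 y}$
$f = \frac{1}{4}$ ($f = \left(-1\right) \left(- \frac{1}{4}\right) = \frac{1}{4} \approx 0.25$)
$Y{\left(j,P \right)} = \frac{25}{4}$ ($Y{\left(j,P \right)} = 6 + \frac{1}{4} = \frac{25}{4}$)
$\left(Y{\left(g{\left(3 \right)},O{\left(-3,1 \right)} \right)} - 150\right) Q{\left(10,6 - -4 \right)} = \left(\frac{25}{4} - 150\right) 10 = \left(- \frac{575}{4}\right) 10 = - \frac{2875}{2}$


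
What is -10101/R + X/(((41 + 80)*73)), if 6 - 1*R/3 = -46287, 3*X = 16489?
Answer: 1571336/2859483 ≈ 0.54952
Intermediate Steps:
X = 16489/3 (X = (⅓)*16489 = 16489/3 ≈ 5496.3)
R = 138879 (R = 18 - 3*(-46287) = 18 + 138861 = 138879)
-10101/R + X/(((41 + 80)*73)) = -10101/138879 + 16489/(3*(((41 + 80)*73))) = -10101*1/138879 + 16489/(3*((121*73))) = -259/3561 + (16489/3)/8833 = -259/3561 + (16489/3)*(1/8833) = -259/3561 + 1499/2409 = 1571336/2859483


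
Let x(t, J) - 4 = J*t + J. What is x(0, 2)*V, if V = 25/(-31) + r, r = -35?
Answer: -6660/31 ≈ -214.84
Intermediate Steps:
x(t, J) = 4 + J + J*t (x(t, J) = 4 + (J*t + J) = 4 + (J + J*t) = 4 + J + J*t)
V = -1110/31 (V = 25/(-31) - 35 = 25*(-1/31) - 35 = -25/31 - 35 = -1110/31 ≈ -35.806)
x(0, 2)*V = (4 + 2 + 2*0)*(-1110/31) = (4 + 2 + 0)*(-1110/31) = 6*(-1110/31) = -6660/31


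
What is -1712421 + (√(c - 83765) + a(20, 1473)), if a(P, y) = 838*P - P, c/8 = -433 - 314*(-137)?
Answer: -1695681 + √256915 ≈ -1.6952e+6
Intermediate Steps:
c = 340680 (c = 8*(-433 - 314*(-137)) = 8*(-433 + 43018) = 8*42585 = 340680)
a(P, y) = 837*P
-1712421 + (√(c - 83765) + a(20, 1473)) = -1712421 + (√(340680 - 83765) + 837*20) = -1712421 + (√256915 + 16740) = -1712421 + (16740 + √256915) = -1695681 + √256915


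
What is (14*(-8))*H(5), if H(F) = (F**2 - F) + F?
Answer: -2800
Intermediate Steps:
H(F) = F**2
(14*(-8))*H(5) = (14*(-8))*5**2 = -112*25 = -2800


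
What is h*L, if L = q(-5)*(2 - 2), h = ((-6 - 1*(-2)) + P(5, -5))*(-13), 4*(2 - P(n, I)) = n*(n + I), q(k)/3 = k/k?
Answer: 0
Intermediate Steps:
q(k) = 3 (q(k) = 3*(k/k) = 3*1 = 3)
P(n, I) = 2 - n*(I + n)/4 (P(n, I) = 2 - n*(n + I)/4 = 2 - n*(I + n)/4)
h = 26 (h = ((-6 - 1*(-2)) + (2 - ¼*5² - ¼*(-5)*5))*(-13) = ((-6 + 2) + (2 - ¼*25 + 25/4))*(-13) = (-4 + (2 - 25/4 + 25/4))*(-13) = (-4 + 2)*(-13) = -2*(-13) = 26)
L = 0 (L = 3*(2 - 2) = 3*0 = 0)
h*L = 26*0 = 0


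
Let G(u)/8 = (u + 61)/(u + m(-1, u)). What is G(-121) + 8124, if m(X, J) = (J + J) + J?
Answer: 983124/121 ≈ 8125.0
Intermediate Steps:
m(X, J) = 3*J (m(X, J) = 2*J + J = 3*J)
G(u) = 2*(61 + u)/u (G(u) = 8*((u + 61)/(u + 3*u)) = 8*((61 + u)/((4*u))) = 8*((61 + u)*(1/(4*u))) = 8*((61 + u)/(4*u)) = 2*(61 + u)/u)
G(-121) + 8124 = (2 + 122/(-121)) + 8124 = (2 + 122*(-1/121)) + 8124 = (2 - 122/121) + 8124 = 120/121 + 8124 = 983124/121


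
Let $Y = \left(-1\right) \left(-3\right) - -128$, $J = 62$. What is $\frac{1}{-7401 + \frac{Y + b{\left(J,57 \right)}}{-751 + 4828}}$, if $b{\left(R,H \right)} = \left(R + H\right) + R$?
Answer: $- \frac{1359}{10057855} \approx -0.00013512$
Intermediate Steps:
$b{\left(R,H \right)} = H + 2 R$ ($b{\left(R,H \right)} = \left(H + R\right) + R = H + 2 R$)
$Y = 131$ ($Y = 3 + 128 = 131$)
$\frac{1}{-7401 + \frac{Y + b{\left(J,57 \right)}}{-751 + 4828}} = \frac{1}{-7401 + \frac{131 + \left(57 + 2 \cdot 62\right)}{-751 + 4828}} = \frac{1}{-7401 + \frac{131 + \left(57 + 124\right)}{4077}} = \frac{1}{-7401 + \left(131 + 181\right) \frac{1}{4077}} = \frac{1}{-7401 + 312 \cdot \frac{1}{4077}} = \frac{1}{-7401 + \frac{104}{1359}} = \frac{1}{- \frac{10057855}{1359}} = - \frac{1359}{10057855}$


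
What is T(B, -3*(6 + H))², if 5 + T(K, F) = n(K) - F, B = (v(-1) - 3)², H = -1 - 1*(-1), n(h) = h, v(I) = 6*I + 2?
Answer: 3844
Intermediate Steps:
v(I) = 2 + 6*I
H = 0 (H = -1 + 1 = 0)
B = 49 (B = ((2 + 6*(-1)) - 3)² = ((2 - 6) - 3)² = (-4 - 3)² = (-7)² = 49)
T(K, F) = -5 + K - F (T(K, F) = -5 + (K - F) = -5 + K - F)
T(B, -3*(6 + H))² = (-5 + 49 - (-3)*(6 + 0))² = (-5 + 49 - (-3)*6)² = (-5 + 49 - 1*(-18))² = (-5 + 49 + 18)² = 62² = 3844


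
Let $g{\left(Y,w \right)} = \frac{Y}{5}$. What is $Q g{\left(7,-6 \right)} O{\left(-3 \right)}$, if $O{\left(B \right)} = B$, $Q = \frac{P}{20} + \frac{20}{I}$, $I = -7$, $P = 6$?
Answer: $\frac{537}{50} \approx 10.74$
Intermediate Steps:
$g{\left(Y,w \right)} = \frac{Y}{5}$ ($g{\left(Y,w \right)} = Y \frac{1}{5} = \frac{Y}{5}$)
$Q = - \frac{179}{70}$ ($Q = \frac{6}{20} + \frac{20}{-7} = 6 \cdot \frac{1}{20} + 20 \left(- \frac{1}{7}\right) = \frac{3}{10} - \frac{20}{7} = - \frac{179}{70} \approx -2.5571$)
$Q g{\left(7,-6 \right)} O{\left(-3 \right)} = - \frac{179 \cdot \frac{1}{5} \cdot 7}{70} \left(-3\right) = \left(- \frac{179}{70}\right) \frac{7}{5} \left(-3\right) = \left(- \frac{179}{50}\right) \left(-3\right) = \frac{537}{50}$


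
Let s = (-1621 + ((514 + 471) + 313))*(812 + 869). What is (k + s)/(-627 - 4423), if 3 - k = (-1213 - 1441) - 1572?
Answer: 2667/25 ≈ 106.68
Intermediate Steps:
s = -542963 (s = (-1621 + (985 + 313))*1681 = (-1621 + 1298)*1681 = -323*1681 = -542963)
k = 4229 (k = 3 - ((-1213 - 1441) - 1572) = 3 - (-2654 - 1572) = 3 - 1*(-4226) = 3 + 4226 = 4229)
(k + s)/(-627 - 4423) = (4229 - 542963)/(-627 - 4423) = -538734/(-5050) = -538734*(-1/5050) = 2667/25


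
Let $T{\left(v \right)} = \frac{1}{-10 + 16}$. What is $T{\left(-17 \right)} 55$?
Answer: $\frac{55}{6} \approx 9.1667$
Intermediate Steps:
$T{\left(v \right)} = \frac{1}{6}$
$T{\left(-17 \right)} 55 = \frac{1}{6} \cdot 55 = \frac{55}{6}$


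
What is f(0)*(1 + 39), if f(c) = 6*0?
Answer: 0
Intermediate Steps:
f(c) = 0
f(0)*(1 + 39) = 0*(1 + 39) = 0*40 = 0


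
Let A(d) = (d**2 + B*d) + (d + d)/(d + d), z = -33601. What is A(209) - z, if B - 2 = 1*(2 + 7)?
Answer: 79582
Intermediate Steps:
B = 11 (B = 2 + 1*(2 + 7) = 2 + 1*9 = 2 + 9 = 11)
A(d) = 1 + d**2 + 11*d (A(d) = (d**2 + 11*d) + (d + d)/(d + d) = (d**2 + 11*d) + (2*d)/((2*d)) = (d**2 + 11*d) + (2*d)*(1/(2*d)) = (d**2 + 11*d) + 1 = 1 + d**2 + 11*d)
A(209) - z = (1 + 209**2 + 11*209) - 1*(-33601) = (1 + 43681 + 2299) + 33601 = 45981 + 33601 = 79582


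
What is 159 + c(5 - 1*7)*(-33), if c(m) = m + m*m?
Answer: 93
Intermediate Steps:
c(m) = m + m²
159 + c(5 - 1*7)*(-33) = 159 + ((5 - 1*7)*(1 + (5 - 1*7)))*(-33) = 159 + ((5 - 7)*(1 + (5 - 7)))*(-33) = 159 - 2*(1 - 2)*(-33) = 159 - 2*(-1)*(-33) = 159 + 2*(-33) = 159 - 66 = 93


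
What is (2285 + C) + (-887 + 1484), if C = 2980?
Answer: 5862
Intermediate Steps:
(2285 + C) + (-887 + 1484) = (2285 + 2980) + (-887 + 1484) = 5265 + 597 = 5862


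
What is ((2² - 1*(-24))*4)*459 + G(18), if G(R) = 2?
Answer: 51410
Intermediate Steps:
((2² - 1*(-24))*4)*459 + G(18) = ((2² - 1*(-24))*4)*459 + 2 = ((4 + 24)*4)*459 + 2 = (28*4)*459 + 2 = 112*459 + 2 = 51408 + 2 = 51410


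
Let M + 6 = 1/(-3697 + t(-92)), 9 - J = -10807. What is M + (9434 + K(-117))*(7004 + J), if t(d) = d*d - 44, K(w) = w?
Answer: 784154655283/4723 ≈ 1.6603e+8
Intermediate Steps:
J = 10816 (J = 9 - 1*(-10807) = 9 + 10807 = 10816)
t(d) = -44 + d² (t(d) = d² - 44 = -44 + d²)
M = -28337/4723 (M = -6 + 1/(-3697 + (-44 + (-92)²)) = -6 + 1/(-3697 + (-44 + 8464)) = -6 + 1/(-3697 + 8420) = -6 + 1/4723 = -28337/4723 ≈ -5.9998)
M + (9434 + K(-117))*(7004 + J) = -28337/4723 + (9434 - 117)*(7004 + 10816) = -28337/4723 + 9317*17820 = -28337/4723 + 166028940 = 784154655283/4723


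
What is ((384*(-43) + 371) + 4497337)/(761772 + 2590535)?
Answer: 4481196/3352307 ≈ 1.3368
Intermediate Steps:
((384*(-43) + 371) + 4497337)/(761772 + 2590535) = ((-16512 + 371) + 4497337)/3352307 = (-16141 + 4497337)*(1/3352307) = 4481196*(1/3352307) = 4481196/3352307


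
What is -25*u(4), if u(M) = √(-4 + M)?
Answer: 0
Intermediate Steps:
-25*u(4) = -25*√(-4 + 4) = -25*√0 = -25*0 = 0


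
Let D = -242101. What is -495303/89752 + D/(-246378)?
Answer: -50151356791/11056459128 ≈ -4.5359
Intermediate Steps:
-495303/89752 + D/(-246378) = -495303/89752 - 242101/(-246378) = -495303*1/89752 - 242101*(-1/246378) = -495303/89752 + 242101/246378 = -50151356791/11056459128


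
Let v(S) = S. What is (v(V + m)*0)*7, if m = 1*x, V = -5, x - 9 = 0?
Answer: 0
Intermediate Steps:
x = 9 (x = 9 + 0 = 9)
m = 9 (m = 1*9 = 9)
(v(V + m)*0)*7 = ((-5 + 9)*0)*7 = (4*0)*7 = 0*7 = 0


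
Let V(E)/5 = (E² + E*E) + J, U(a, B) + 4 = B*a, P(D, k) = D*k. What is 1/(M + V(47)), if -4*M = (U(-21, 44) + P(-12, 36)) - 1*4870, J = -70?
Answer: 2/46595 ≈ 4.2923e-5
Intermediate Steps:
U(a, B) = -4 + B*a
V(E) = -350 + 10*E² (V(E) = 5*((E² + E*E) - 70) = 5*((E² + E²) - 70) = 5*(2*E² - 70) = 5*(-70 + 2*E²) = -350 + 10*E²)
M = 3115/2 (M = -(((-4 + 44*(-21)) - 12*36) - 1*4870)/4 = -(((-4 - 924) - 432) - 4870)/4 = -((-928 - 432) - 4870)/4 = -(-1360 - 4870)/4 = -¼*(-6230) = 3115/2 ≈ 1557.5)
1/(M + V(47)) = 1/(3115/2 + (-350 + 10*47²)) = 1/(3115/2 + (-350 + 10*2209)) = 1/(3115/2 + (-350 + 22090)) = 1/(3115/2 + 21740) = 1/(46595/2) = 2/46595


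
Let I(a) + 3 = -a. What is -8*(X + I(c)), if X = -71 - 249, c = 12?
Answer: 2680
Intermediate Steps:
X = -320
I(a) = -3 - a
-8*(X + I(c)) = -8*(-320 + (-3 - 1*12)) = -8*(-320 + (-3 - 12)) = -8*(-320 - 15) = -8*(-335) = 2680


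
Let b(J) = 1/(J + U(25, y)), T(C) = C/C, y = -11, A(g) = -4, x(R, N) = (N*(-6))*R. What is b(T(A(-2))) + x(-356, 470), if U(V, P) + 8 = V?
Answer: 18070561/18 ≈ 1.0039e+6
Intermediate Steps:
x(R, N) = -6*N*R (x(R, N) = (-6*N)*R = -6*N*R)
U(V, P) = -8 + V
T(C) = 1
b(J) = 1/(17 + J) (b(J) = 1/(J + (-8 + 25)) = 1/(J + 17) = 1/(17 + J))
b(T(A(-2))) + x(-356, 470) = 1/(17 + 1) - 6*470*(-356) = 1/18 + 1003920 = 18070561/18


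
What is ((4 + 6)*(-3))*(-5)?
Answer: 150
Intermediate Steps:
((4 + 6)*(-3))*(-5) = (10*(-3))*(-5) = -30*(-5) = 150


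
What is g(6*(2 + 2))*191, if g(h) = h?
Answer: 4584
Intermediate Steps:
g(6*(2 + 2))*191 = (6*(2 + 2))*191 = (6*4)*191 = 24*191 = 4584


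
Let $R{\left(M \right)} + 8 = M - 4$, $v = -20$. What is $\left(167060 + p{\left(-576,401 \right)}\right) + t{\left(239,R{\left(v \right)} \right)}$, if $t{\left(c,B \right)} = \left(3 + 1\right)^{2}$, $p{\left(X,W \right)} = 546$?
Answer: $167622$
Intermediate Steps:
$R{\left(M \right)} = -12 + M$ ($R{\left(M \right)} = -8 + \left(M - 4\right) = -8 + \left(-4 + M\right) = -12 + M$)
$t{\left(c,B \right)} = 16$ ($t{\left(c,B \right)} = 4^{2} = 16$)
$\left(167060 + p{\left(-576,401 \right)}\right) + t{\left(239,R{\left(v \right)} \right)} = \left(167060 + 546\right) + 16 = 167606 + 16 = 167622$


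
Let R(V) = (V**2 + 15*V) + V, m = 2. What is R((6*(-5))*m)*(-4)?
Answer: -10560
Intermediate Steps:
R(V) = V**2 + 16*V
R((6*(-5))*m)*(-4) = (((6*(-5))*2)*(16 + (6*(-5))*2))*(-4) = ((-30*2)*(16 - 30*2))*(-4) = -60*(16 - 60)*(-4) = -60*(-44)*(-4) = 2640*(-4) = -10560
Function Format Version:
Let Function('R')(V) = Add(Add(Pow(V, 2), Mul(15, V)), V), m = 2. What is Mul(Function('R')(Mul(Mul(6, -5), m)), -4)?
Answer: -10560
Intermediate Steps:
Function('R')(V) = Add(Pow(V, 2), Mul(16, V))
Mul(Function('R')(Mul(Mul(6, -5), m)), -4) = Mul(Mul(Mul(Mul(6, -5), 2), Add(16, Mul(Mul(6, -5), 2))), -4) = Mul(Mul(Mul(-30, 2), Add(16, Mul(-30, 2))), -4) = Mul(Mul(-60, Add(16, -60)), -4) = Mul(Mul(-60, -44), -4) = Mul(2640, -4) = -10560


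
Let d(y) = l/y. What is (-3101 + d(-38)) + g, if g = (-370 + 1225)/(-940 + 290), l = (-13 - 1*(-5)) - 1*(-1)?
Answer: -3831132/1235 ≈ -3102.1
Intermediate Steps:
l = -7 (l = (-13 + 5) + 1 = -8 + 1 = -7)
d(y) = -7/y
g = -171/130 (g = 855/(-650) = 855*(-1/650) = -171/130 ≈ -1.3154)
(-3101 + d(-38)) + g = (-3101 - 7/(-38)) - 171/130 = (-3101 - 7*(-1/38)) - 171/130 = (-3101 + 7/38) - 171/130 = -117831/38 - 171/130 = -3831132/1235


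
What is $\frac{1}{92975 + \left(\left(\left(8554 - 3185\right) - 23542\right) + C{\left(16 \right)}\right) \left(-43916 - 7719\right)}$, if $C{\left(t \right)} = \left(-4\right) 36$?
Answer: $\frac{1}{945891270} \approx 1.0572 \cdot 10^{-9}$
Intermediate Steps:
$C{\left(t \right)} = -144$
$\frac{1}{92975 + \left(\left(\left(8554 - 3185\right) - 23542\right) + C{\left(16 \right)}\right) \left(-43916 - 7719\right)} = \frac{1}{92975 + \left(\left(\left(8554 - 3185\right) - 23542\right) - 144\right) \left(-43916 - 7719\right)} = \frac{1}{92975 + \left(\left(5369 - 23542\right) - 144\right) \left(-51635\right)} = \frac{1}{92975 + \left(-18173 - 144\right) \left(-51635\right)} = \frac{1}{92975 - -945798295} = \frac{1}{92975 + 945798295} = \frac{1}{945891270}$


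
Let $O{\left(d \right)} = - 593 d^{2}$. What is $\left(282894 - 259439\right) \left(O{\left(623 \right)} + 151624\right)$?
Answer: $-5394858116215$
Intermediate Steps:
$\left(282894 - 259439\right) \left(O{\left(623 \right)} + 151624\right) = \left(282894 - 259439\right) \left(- 593 \cdot 623^{2} + 151624\right) = 23455 \left(\left(-593\right) 388129 + 151624\right) = 23455 \left(-230160497 + 151624\right) = 23455 \left(-230008873\right) = -5394858116215$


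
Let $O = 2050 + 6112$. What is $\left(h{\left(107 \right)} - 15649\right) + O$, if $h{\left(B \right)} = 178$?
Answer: $-7309$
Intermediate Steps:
$O = 8162$
$\left(h{\left(107 \right)} - 15649\right) + O = \left(178 - 15649\right) + 8162 = -15471 + 8162 = -7309$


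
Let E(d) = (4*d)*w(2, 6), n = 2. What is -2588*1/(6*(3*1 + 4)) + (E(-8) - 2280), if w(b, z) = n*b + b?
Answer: -53206/21 ≈ -2533.6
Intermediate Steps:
w(b, z) = 3*b (w(b, z) = 2*b + b = 3*b)
E(d) = 24*d (E(d) = (4*d)*(3*2) = (4*d)*6 = 24*d)
-2588*1/(6*(3*1 + 4)) + (E(-8) - 2280) = -2588*1/(6*(3*1 + 4)) + (24*(-8) - 2280) = -2588*1/(6*(3 + 4)) + (-192 - 2280) = -2588/(7*6) - 2472 = -2588/42 - 2472 = -2588*1/42 - 2472 = -1294/21 - 2472 = -53206/21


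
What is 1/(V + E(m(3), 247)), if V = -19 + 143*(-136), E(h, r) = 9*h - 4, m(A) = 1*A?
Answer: -1/19444 ≈ -5.1430e-5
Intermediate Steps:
m(A) = A
E(h, r) = -4 + 9*h
V = -19467 (V = -19 - 19448 = -19467)
1/(V + E(m(3), 247)) = 1/(-19467 + (-4 + 9*3)) = 1/(-19467 + (-4 + 27)) = 1/(-19467 + 23) = 1/(-19444) = -1/19444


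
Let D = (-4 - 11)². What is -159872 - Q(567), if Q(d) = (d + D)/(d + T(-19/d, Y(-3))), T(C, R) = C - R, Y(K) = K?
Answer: -51666443176/323171 ≈ -1.5987e+5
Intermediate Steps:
D = 225 (D = (-15)² = 225)
Q(d) = (225 + d)/(3 + d - 19/d) (Q(d) = (d + 225)/(d + (-19/d - 1*(-3))) = (225 + d)/(d + (-19/d + 3)) = (225 + d)/(d + (3 - 19/d)) = (225 + d)/(3 + d - 19/d))
-159872 - Q(567) = -159872 - 567*(225 + 567)/(-19 + 567*(3 + 567)) = -159872 - 567*792/(-19 + 567*570) = -159872 - 567*792/(-19 + 323190) = -159872 - 567*792/323171 = -159872 - 1*449064/323171 = -159872 - 449064/323171 = -51666443176/323171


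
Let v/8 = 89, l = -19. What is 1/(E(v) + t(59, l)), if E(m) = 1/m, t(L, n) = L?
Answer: 712/42009 ≈ 0.016949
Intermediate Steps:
v = 712 (v = 8*89 = 712)
1/(E(v) + t(59, l)) = 1/(1/712 + 59) = 1/(42009/712) = 712/42009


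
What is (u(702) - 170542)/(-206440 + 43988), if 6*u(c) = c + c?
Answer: 42577/40613 ≈ 1.0484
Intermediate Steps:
u(c) = c/3 (u(c) = (c + c)/6 = (2*c)/6 = c/3)
(u(702) - 170542)/(-206440 + 43988) = ((1/3)*702 - 170542)/(-206440 + 43988) = (234 - 170542)/(-162452) = -170308*(-1/162452) = 42577/40613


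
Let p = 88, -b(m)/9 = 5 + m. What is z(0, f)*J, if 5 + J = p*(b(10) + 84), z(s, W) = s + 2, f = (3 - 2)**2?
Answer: -8986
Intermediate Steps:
b(m) = -45 - 9*m (b(m) = -9*(5 + m) = -45 - 9*m)
f = 1 (f = 1**2 = 1)
z(s, W) = 2 + s
J = -4493 (J = -5 + 88*((-45 - 9*10) + 84) = -5 + 88*((-45 - 90) + 84) = -5 + 88*(-135 + 84) = -5 + 88*(-51) = -5 - 4488 = -4493)
z(0, f)*J = (2 + 0)*(-4493) = 2*(-4493) = -8986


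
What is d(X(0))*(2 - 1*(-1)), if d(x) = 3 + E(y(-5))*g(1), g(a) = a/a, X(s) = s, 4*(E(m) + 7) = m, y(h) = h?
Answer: -63/4 ≈ -15.750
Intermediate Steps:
E(m) = -7 + m/4
g(a) = 1
d(x) = -21/4 (d(x) = 3 + (-7 + (¼)*(-5))*1 = 3 + (-7 - 5/4)*1 = 3 - 33/4*1 = 3 - 33/4 = -21/4)
d(X(0))*(2 - 1*(-1)) = -21*(2 - 1*(-1))/4 = -21*(2 + 1)/4 = -21/4*3 = -63/4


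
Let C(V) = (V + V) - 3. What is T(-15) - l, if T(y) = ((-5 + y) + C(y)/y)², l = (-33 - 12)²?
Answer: -42704/25 ≈ -1708.2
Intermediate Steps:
C(V) = -3 + 2*V (C(V) = 2*V - 3 = -3 + 2*V)
l = 2025 (l = (-45)² = 2025)
T(y) = (-5 + y + (-3 + 2*y)/y)² (T(y) = ((-5 + y) + (-3 + 2*y)/y)² = (-5 + y + (-3 + 2*y)/y)²)
T(-15) - l = (-3 + (-15)² - 3*(-15))²/(-15)² - 1*2025 = (-3 + 225 + 45)²/225 - 2025 = (1/225)*267² - 2025 = (1/225)*71289 - 2025 = 7921/25 - 2025 = -42704/25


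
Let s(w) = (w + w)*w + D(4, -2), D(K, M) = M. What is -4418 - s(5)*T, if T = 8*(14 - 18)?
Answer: -2882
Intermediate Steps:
T = -32 (T = 8*(-4) = -32)
s(w) = -2 + 2*w² (s(w) = (w + w)*w - 2 = (2*w)*w - 2 = 2*w² - 2 = -2 + 2*w²)
-4418 - s(5)*T = -4418 - (-2 + 2*5²)*(-32) = -4418 - (-2 + 2*25)*(-32) = -4418 - (-2 + 50)*(-32) = -4418 - 48*(-32) = -4418 - 1*(-1536) = -4418 + 1536 = -2882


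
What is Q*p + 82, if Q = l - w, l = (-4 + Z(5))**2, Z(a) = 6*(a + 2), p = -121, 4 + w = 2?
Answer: -174884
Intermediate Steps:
w = -2 (w = -4 + 2 = -2)
Z(a) = 12 + 6*a (Z(a) = 6*(2 + a) = 12 + 6*a)
l = 1444 (l = (-4 + (12 + 6*5))**2 = (-4 + (12 + 30))**2 = (-4 + 42)**2 = 38**2 = 1444)
Q = 1446 (Q = 1444 - 1*(-2) = 1444 + 2 = 1446)
Q*p + 82 = 1446*(-121) + 82 = -174966 + 82 = -174884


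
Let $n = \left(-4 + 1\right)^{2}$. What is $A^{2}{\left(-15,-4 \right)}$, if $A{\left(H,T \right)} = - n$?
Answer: $81$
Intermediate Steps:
$n = 9$ ($n = \left(-3\right)^{2} = 9$)
$A{\left(H,T \right)} = -9$ ($A{\left(H,T \right)} = \left(-1\right) 9 = -9$)
$A^{2}{\left(-15,-4 \right)} = \left(-9\right)^{2} = 81$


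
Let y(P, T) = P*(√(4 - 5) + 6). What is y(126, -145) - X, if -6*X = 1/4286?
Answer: 19441297/25716 + 126*I ≈ 756.0 + 126.0*I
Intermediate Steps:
X = -1/25716 (X = -⅙/4286 = -⅙*1/4286 = -1/25716 ≈ -3.8886e-5)
y(P, T) = P*(6 + I) (y(P, T) = P*(√(-1) + 6) = P*(I + 6) = P*(6 + I))
y(126, -145) - X = 126*(6 + I) - 1*(-1/25716) = (756 + 126*I) + 1/25716 = 19441297/25716 + 126*I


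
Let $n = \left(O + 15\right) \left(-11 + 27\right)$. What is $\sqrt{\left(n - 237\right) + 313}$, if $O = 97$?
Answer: $2 \sqrt{467} \approx 43.22$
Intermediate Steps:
$n = 1792$ ($n = \left(97 + 15\right) \left(-11 + 27\right) = 112 \cdot 16 = 1792$)
$\sqrt{\left(n - 237\right) + 313} = \sqrt{\left(1792 - 237\right) + 313} = \sqrt{1555 + 313} = \sqrt{1868} = 2 \sqrt{467}$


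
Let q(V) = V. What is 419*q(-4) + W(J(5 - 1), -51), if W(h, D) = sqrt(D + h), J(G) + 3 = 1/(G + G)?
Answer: -1676 + I*sqrt(862)/4 ≈ -1676.0 + 7.34*I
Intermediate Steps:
J(G) = -3 + 1/(2*G) (J(G) = -3 + 1/(G + G) = -3 + 1/(2*G))
419*q(-4) + W(J(5 - 1), -51) = 419*(-4) + sqrt(-51 + (-3 + 1/(2*(5 - 1)))) = -1676 + sqrt(-51 + (-3 + (1/2)/4)) = -1676 + sqrt(-51 + (-3 + (1/2)*(1/4))) = -1676 + sqrt(-51 + (-3 + 1/8)) = -1676 + sqrt(-51 - 23/8) = -1676 + sqrt(-431/8) = -1676 + I*sqrt(862)/4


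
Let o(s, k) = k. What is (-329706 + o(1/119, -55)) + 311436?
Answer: -18325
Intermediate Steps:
(-329706 + o(1/119, -55)) + 311436 = (-329706 - 55) + 311436 = -329761 + 311436 = -18325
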